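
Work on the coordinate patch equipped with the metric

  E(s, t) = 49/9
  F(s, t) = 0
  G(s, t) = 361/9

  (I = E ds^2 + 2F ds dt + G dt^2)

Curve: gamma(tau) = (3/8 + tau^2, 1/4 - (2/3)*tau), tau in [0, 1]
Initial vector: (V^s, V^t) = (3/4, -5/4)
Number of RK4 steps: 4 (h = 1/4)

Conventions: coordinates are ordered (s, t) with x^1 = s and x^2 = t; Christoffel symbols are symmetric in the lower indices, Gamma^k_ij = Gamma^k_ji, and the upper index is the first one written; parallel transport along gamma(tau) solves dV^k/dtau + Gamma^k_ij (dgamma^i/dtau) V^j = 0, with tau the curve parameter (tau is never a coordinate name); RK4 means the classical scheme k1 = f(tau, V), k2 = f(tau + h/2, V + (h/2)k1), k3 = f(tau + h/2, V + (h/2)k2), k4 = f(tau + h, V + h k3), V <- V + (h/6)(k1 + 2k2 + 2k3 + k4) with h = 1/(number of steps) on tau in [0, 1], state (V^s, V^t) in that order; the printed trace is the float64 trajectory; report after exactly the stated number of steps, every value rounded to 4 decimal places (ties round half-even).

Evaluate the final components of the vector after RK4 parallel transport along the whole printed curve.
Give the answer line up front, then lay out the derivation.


Answer: V^s = 0.7500, V^t = -1.2500

gamma'(tau) = (2*tau, -2/3); f(tau, V)^k = -Gamma^k_ij(gamma(tau)) gamma'^i(tau) V^j; h = 1/4; intermediate values shown to 6 dp
curve data and Christoffel symbols at the stage parameters:
  tau = 0.000000: gamma = (0.375000, 0.250000), gamma' = (0.000000, -0.666667); Gamma_sss = 0.000000, Gamma_sst = 0.000000, Gamma_stt = 0.000000, Gamma_tss = 0.000000, Gamma_tst = 0.000000, Gamma_ttt = 0.000000
  tau = 0.125000: gamma = (0.390625, 0.166667), gamma' = (0.250000, -0.666667); Gamma_sss = 0.000000, Gamma_sst = 0.000000, Gamma_stt = 0.000000, Gamma_tss = 0.000000, Gamma_tst = 0.000000, Gamma_ttt = 0.000000
  tau = 0.250000: gamma = (0.437500, 0.083333), gamma' = (0.500000, -0.666667); Gamma_sss = 0.000000, Gamma_sst = 0.000000, Gamma_stt = 0.000000, Gamma_tss = 0.000000, Gamma_tst = 0.000000, Gamma_ttt = 0.000000
  tau = 0.375000: gamma = (0.515625, 0.000000), gamma' = (0.750000, -0.666667); Gamma_sss = 0.000000, Gamma_sst = 0.000000, Gamma_stt = 0.000000, Gamma_tss = 0.000000, Gamma_tst = 0.000000, Gamma_ttt = 0.000000
  tau = 0.500000: gamma = (0.625000, -0.083333), gamma' = (1.000000, -0.666667); Gamma_sss = 0.000000, Gamma_sst = 0.000000, Gamma_stt = 0.000000, Gamma_tss = 0.000000, Gamma_tst = 0.000000, Gamma_ttt = 0.000000
  tau = 0.625000: gamma = (0.765625, -0.166667), gamma' = (1.250000, -0.666667); Gamma_sss = 0.000000, Gamma_sst = 0.000000, Gamma_stt = 0.000000, Gamma_tss = 0.000000, Gamma_tst = 0.000000, Gamma_ttt = 0.000000
  tau = 0.750000: gamma = (0.937500, -0.250000), gamma' = (1.500000, -0.666667); Gamma_sss = 0.000000, Gamma_sst = 0.000000, Gamma_stt = 0.000000, Gamma_tss = 0.000000, Gamma_tst = 0.000000, Gamma_ttt = 0.000000
  tau = 0.875000: gamma = (1.140625, -0.333333), gamma' = (1.750000, -0.666667); Gamma_sss = 0.000000, Gamma_sst = 0.000000, Gamma_stt = 0.000000, Gamma_tss = 0.000000, Gamma_tst = 0.000000, Gamma_ttt = 0.000000
  tau = 1.000000: gamma = (1.375000, -0.416667), gamma' = (2.000000, -0.666667); Gamma_sss = 0.000000, Gamma_sst = 0.000000, Gamma_stt = 0.000000, Gamma_tss = 0.000000, Gamma_tst = 0.000000, Gamma_ttt = 0.000000
step 0: V^s = 0.7500, V^t = -1.2500
step 1: k1 = (0.000000, 0.000000), k2 = (0.000000, 0.000000), k3 = (0.000000, 0.000000), k4 = (0.000000, 0.000000); V <- V + (h/6)(k1 + 2k2 + 2k3 + k4): V^s = 0.7500, V^t = -1.2500
step 2: k1 = (0.000000, 0.000000), k2 = (0.000000, 0.000000), k3 = (0.000000, 0.000000), k4 = (0.000000, 0.000000); V <- V + (h/6)(k1 + 2k2 + 2k3 + k4): V^s = 0.7500, V^t = -1.2500
step 3: k1 = (0.000000, 0.000000), k2 = (0.000000, 0.000000), k3 = (0.000000, 0.000000), k4 = (0.000000, 0.000000); V <- V + (h/6)(k1 + 2k2 + 2k3 + k4): V^s = 0.7500, V^t = -1.2500
step 4: k1 = (0.000000, 0.000000), k2 = (0.000000, 0.000000), k3 = (0.000000, 0.000000), k4 = (0.000000, 0.000000); V <- V + (h/6)(k1 + 2k2 + 2k3 + k4): V^s = 0.7500, V^t = -1.2500


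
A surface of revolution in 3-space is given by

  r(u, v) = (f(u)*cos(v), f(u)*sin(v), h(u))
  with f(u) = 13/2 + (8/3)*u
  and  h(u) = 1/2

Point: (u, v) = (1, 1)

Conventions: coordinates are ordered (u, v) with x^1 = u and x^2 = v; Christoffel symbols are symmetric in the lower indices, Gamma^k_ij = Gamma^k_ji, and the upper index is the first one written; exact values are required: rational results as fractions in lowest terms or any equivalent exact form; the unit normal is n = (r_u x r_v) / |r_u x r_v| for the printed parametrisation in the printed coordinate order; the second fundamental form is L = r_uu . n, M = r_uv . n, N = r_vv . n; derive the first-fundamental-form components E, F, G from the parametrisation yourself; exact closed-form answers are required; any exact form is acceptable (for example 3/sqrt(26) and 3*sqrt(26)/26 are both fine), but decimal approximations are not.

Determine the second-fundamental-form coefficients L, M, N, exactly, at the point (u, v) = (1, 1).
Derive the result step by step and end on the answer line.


f = 55/6, f' = 8/3, f'' = 0, h' = 0, h'' = 0
E = 64/9, F = 0, G = 3025/36; answer radicand W^2 = 64/9
unnormalised second-form numerators: l = 0, m = 0, n = 0; L = l/sqrt(64/9), and similarly M = m/sqrt(W^2), N = n/sqrt(W^2)

Answer: L = 0, M = 0, N = 0


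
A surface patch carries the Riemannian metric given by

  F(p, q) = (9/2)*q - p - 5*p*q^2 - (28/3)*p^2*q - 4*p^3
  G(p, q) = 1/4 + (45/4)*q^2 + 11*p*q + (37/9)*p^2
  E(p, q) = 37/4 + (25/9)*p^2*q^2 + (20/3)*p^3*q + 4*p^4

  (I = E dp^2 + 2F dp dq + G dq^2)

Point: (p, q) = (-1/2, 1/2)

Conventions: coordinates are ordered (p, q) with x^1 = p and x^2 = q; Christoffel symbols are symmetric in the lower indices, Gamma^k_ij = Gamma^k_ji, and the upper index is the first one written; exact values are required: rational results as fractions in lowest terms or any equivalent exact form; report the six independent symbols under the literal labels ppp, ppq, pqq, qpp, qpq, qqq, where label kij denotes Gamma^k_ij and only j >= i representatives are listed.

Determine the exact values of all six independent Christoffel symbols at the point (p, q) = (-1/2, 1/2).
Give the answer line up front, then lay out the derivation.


Answer: Gamma_ppp = 26158/105169, Gamma_ppq = -40930/105169, Gamma_pqq = -51064/105169, Gamma_qpp = -93182/105169, Gamma_qpq = 137200/105169, Gamma_qqq = 328782/105169

E = 1333/144, F = 65/24, G = 193/144 at the point
E_p = -7/36, E_q = -5/36, F_p = -7/12, F_q = 14/3, G_p = 25/18, G_q = 23/4
EG - F^2 = 105169/20736;  g^inv = (20736/105169) * [[193/144, -65/24], [-65/24, 1333/144]]
first-kind symbols [ij,l] = (1/2)(d_i g_jl + d_j g_il - d_l g_ij): [pp,p] = E_p/2 = -7/72, [pp,q] = F_p - E_q/2 = -37/72, [pq,p] = E_q/2 = -5/72, [pq,q] = G_p/2 = 25/36, [qq,p] = F_q - G_p/2 = 143/36, [qq,q] = G_q/2 = 23/8
Gamma^p_ij = (G*[ij,p] - F*[ij,q])/(EG - F^2), Gamma^q_ij = (E*[ij,q] - F*[ij,p])/(EG - F^2)


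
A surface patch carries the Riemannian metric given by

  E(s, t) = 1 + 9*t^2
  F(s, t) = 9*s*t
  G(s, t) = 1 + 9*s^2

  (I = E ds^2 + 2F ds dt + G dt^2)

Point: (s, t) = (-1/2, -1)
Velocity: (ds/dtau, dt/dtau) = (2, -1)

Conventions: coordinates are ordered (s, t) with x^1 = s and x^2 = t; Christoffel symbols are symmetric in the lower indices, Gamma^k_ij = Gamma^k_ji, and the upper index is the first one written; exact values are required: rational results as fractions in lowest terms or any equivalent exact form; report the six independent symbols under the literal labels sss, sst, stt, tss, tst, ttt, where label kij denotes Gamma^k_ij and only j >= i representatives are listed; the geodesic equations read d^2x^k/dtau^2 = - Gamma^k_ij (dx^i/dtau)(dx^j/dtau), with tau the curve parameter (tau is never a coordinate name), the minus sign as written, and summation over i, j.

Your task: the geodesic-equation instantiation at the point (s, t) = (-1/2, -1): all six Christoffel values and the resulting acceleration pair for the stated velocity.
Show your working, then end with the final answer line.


E = 10, F = 9/2, G = 13/4 at the point
E_s = 0, E_t = -18, F_s = -9, F_t = -9/2, G_s = -9, G_t = 0
EG - F^2 = 49/4;  g^inv = (4/49) * [[13/4, -9/2], [-9/2, 10]]
first-kind symbols [ij,l] = (1/2)(d_i g_jl + d_j g_il - d_l g_ij): [ss,s] = E_s/2 = 0, [ss,t] = F_s - E_t/2 = 0, [st,s] = E_t/2 = -9, [st,t] = G_s/2 = -9/2, [tt,s] = F_t - G_s/2 = 0, [tt,t] = G_t/2 = 0
Gamma^s_ij = (G*[ij,s] - F*[ij,t])/(EG - F^2), Gamma^t_ij = (E*[ij,t] - F*[ij,s])/(EG - F^2)
Gamma_sss = 0, Gamma_sst = -36/49, Gamma_stt = 0, Gamma_tss = 0, Gamma_tst = -18/49, Gamma_ttt = 0
d^2s/dtau^2 = -(Gamma_sss*(2)^2 + 2*Gamma_sst*(2)*(-1) + Gamma_stt*(-1)^2) = -144/49
d^2t/dtau^2 = -(Gamma_tss*(2)^2 + 2*Gamma_tst*(2)*(-1) + Gamma_ttt*(-1)^2) = -72/49

Answer: Gamma_sss = 0, Gamma_sst = -36/49, Gamma_stt = 0, Gamma_tss = 0, Gamma_tst = -18/49, Gamma_ttt = 0; accelerations (d^2s/dtau^2, d^2t/dtau^2) = (-144/49, -72/49)


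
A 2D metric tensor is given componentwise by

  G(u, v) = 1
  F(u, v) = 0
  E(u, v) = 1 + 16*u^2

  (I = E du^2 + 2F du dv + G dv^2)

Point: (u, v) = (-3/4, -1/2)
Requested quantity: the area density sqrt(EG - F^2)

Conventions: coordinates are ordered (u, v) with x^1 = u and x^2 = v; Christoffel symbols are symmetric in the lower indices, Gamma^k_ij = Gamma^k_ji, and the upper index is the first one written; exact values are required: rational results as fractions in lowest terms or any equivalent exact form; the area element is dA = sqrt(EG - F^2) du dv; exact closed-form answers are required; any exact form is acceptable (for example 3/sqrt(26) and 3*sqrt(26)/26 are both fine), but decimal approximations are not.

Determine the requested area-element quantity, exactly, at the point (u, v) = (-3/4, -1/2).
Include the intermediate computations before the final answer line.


E = 10, F = 0, G = 1; EG - F^2 = 10

Answer: sqrt(EG - F^2) = sqrt(10)


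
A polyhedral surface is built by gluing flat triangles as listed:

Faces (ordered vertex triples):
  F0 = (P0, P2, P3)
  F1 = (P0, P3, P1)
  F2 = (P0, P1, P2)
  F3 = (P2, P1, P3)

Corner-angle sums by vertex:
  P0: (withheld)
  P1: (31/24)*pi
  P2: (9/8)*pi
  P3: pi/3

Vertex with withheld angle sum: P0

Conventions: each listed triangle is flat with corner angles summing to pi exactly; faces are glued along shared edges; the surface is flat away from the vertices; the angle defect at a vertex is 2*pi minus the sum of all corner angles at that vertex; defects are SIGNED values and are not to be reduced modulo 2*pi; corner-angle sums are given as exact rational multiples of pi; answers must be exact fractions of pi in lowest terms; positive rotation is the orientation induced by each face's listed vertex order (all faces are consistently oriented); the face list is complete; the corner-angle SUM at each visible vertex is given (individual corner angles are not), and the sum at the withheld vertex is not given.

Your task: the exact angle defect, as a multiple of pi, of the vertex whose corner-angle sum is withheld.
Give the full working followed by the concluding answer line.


V = 4, E = 6, F = 4; chi = V - E + F = 2
Gauss-Bonnet: total defect = 2*pi*chi = 4*pi; visible defects sum to (13/4)*pi

Answer: defect(P0) = (3/4)*pi


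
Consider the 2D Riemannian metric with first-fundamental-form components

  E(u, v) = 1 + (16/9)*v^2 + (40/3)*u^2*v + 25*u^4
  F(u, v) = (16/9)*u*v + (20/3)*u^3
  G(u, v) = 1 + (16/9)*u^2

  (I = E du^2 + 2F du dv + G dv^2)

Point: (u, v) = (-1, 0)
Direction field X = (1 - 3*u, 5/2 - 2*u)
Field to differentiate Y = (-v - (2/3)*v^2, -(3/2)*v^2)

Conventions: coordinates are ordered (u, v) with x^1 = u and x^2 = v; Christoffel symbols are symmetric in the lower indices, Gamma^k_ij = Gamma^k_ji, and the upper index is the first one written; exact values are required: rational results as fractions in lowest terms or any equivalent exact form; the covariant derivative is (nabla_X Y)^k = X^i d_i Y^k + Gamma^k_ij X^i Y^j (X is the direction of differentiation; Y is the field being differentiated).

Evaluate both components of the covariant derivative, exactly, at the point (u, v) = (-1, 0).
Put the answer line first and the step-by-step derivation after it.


Answer: (nabla_X Y)^u = -9/2, (nabla_X Y)^v = 0

E = 26, F = -20/3, G = 25/9 at the point
E_u = -100, E_v = 40/3, F_u = 20, F_v = -16/9, G_u = -32/9, G_v = 0
EG - F^2 = 250/9;  g^inv = (9/250) * [[25/9, 20/3], [20/3, 26]]
first-kind symbols [ij,l] = (1/2)(d_i g_jl + d_j g_il - d_l g_ij): [uu,u] = E_u/2 = -50, [uu,v] = F_u - E_v/2 = 40/3, [uv,u] = E_v/2 = 20/3, [uv,v] = G_u/2 = -16/9, [vv,u] = F_v - G_u/2 = 0, [vv,v] = G_v/2 = 0
Gamma^u_ij = (G*[ij,u] - F*[ij,v])/(EG - F^2), Gamma^v_ij = (E*[ij,v] - F*[ij,u])/(EG - F^2)
Gamma_uuu = -9/5, Gamma_uuv = 6/25, Gamma_uvv = 0, Gamma_vuu = 12/25, Gamma_vuv = -8/125, Gamma_vvv = 0
X = (4, 9/2), Y = (0, 0) at the point


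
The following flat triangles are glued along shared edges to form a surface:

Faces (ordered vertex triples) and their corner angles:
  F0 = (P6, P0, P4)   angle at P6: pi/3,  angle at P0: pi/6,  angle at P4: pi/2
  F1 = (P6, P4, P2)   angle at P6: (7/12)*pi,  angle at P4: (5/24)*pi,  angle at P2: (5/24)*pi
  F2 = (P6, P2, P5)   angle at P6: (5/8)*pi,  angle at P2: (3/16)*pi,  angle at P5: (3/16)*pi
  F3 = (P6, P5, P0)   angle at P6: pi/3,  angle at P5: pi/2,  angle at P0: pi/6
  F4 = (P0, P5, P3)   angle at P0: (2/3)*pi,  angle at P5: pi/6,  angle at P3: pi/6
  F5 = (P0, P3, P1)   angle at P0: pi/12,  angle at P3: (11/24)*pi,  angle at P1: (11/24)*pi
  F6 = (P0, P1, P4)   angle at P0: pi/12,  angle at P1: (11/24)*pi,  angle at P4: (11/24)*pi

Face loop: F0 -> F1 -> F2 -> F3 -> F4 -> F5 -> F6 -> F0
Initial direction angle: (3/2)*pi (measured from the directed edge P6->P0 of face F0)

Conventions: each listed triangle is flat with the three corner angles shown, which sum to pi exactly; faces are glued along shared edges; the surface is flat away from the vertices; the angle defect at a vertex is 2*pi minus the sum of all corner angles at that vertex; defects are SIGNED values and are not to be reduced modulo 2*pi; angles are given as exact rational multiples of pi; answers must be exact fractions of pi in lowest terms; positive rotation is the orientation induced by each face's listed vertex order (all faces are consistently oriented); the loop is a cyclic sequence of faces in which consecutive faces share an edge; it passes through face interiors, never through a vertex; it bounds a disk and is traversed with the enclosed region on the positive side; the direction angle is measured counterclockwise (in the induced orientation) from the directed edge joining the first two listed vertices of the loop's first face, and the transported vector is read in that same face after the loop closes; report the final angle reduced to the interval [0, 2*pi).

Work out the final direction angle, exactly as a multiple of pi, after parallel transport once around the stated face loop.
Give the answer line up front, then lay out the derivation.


Answer: final direction angle = (11/24)*pi

enclosed vertex P0: corner angles sum to (7/6)*pi, defect = 2*pi - (7/6)*pi = (5/6)*pi
enclosed vertex P6: corner angles sum to (15/8)*pi, defect = 2*pi - (15/8)*pi = pi/8
the rotation equals the total enclosed defect, so the final angle is initial + defects (mod 2*pi)
final angle = (3/2)*pi + (23/24)*pi = (11/24)*pi (mod 2*pi)


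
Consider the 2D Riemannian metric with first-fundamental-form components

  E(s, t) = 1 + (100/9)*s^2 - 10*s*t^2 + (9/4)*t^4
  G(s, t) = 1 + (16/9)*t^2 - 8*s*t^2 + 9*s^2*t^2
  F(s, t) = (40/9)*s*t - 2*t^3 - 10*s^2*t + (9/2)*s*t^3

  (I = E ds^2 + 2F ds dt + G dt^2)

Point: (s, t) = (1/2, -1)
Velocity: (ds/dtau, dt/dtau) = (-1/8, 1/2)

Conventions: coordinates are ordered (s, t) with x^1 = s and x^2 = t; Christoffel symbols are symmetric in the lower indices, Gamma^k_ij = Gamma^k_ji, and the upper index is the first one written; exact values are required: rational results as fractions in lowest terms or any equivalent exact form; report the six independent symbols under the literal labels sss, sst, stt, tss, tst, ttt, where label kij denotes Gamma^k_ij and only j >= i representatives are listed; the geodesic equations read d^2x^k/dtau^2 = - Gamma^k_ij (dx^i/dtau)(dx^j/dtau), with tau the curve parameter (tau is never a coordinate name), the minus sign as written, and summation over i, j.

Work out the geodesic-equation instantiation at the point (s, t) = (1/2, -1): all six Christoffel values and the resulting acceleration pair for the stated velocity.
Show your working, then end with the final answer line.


E = 37/36, F = 1/36, G = 37/36 at the point
E_s = 10/9, E_t = 1, F_s = 19/18, F_t = 17/36, G_s = 1, G_t = -1/18
EG - F^2 = 19/18;  g^inv = (18/19) * [[37/36, -1/36], [-1/36, 37/36]]
first-kind symbols [ij,l] = (1/2)(d_i g_jl + d_j g_il - d_l g_ij): [ss,s] = E_s/2 = 5/9, [ss,t] = F_s - E_t/2 = 5/9, [st,s] = E_t/2 = 1/2, [st,t] = G_s/2 = 1/2, [tt,s] = F_t - G_s/2 = -1/36, [tt,t] = G_t/2 = -1/36
Gamma^s_ij = (G*[ij,s] - F*[ij,t])/(EG - F^2), Gamma^t_ij = (E*[ij,t] - F*[ij,s])/(EG - F^2)
Gamma_sss = 10/19, Gamma_sst = 9/19, Gamma_stt = -1/38, Gamma_tss = 10/19, Gamma_tst = 9/19, Gamma_ttt = -1/38
d^2s/dtau^2 = -(Gamma_sss*(-1/8)^2 + 2*Gamma_sst*(-1/8)*(1/2) + Gamma_stt*(1/2)^2) = 35/608
d^2t/dtau^2 = -(Gamma_tss*(-1/8)^2 + 2*Gamma_tst*(-1/8)*(1/2) + Gamma_ttt*(1/2)^2) = 35/608

Answer: Gamma_sss = 10/19, Gamma_sst = 9/19, Gamma_stt = -1/38, Gamma_tss = 10/19, Gamma_tst = 9/19, Gamma_ttt = -1/38; accelerations (d^2s/dtau^2, d^2t/dtau^2) = (35/608, 35/608)


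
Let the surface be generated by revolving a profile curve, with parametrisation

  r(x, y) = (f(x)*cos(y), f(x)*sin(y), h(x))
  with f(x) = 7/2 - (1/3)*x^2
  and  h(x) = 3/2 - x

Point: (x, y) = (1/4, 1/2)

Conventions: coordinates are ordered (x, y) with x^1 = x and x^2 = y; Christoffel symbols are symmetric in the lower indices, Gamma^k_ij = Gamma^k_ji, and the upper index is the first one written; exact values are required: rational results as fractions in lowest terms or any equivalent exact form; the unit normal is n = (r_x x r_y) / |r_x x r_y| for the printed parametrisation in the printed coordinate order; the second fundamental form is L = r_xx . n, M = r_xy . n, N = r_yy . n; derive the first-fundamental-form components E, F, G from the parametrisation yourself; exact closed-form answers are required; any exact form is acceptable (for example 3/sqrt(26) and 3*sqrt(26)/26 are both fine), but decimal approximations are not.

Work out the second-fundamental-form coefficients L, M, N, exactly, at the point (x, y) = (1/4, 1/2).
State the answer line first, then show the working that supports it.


Answer: L = -4*sqrt(37)/37, M = 0, N = -167*sqrt(37)/296

f = 167/48, f' = -1/6, f'' = -2/3, h' = -1, h'' = 0
E = 37/36, F = 0, G = 27889/2304; answer radicand W^2 = 37/36
unnormalised second-form numerators: l = -2/3, m = 0, n = -167/48; L = l/sqrt(37/36), and similarly M = m/sqrt(W^2), N = n/sqrt(W^2)


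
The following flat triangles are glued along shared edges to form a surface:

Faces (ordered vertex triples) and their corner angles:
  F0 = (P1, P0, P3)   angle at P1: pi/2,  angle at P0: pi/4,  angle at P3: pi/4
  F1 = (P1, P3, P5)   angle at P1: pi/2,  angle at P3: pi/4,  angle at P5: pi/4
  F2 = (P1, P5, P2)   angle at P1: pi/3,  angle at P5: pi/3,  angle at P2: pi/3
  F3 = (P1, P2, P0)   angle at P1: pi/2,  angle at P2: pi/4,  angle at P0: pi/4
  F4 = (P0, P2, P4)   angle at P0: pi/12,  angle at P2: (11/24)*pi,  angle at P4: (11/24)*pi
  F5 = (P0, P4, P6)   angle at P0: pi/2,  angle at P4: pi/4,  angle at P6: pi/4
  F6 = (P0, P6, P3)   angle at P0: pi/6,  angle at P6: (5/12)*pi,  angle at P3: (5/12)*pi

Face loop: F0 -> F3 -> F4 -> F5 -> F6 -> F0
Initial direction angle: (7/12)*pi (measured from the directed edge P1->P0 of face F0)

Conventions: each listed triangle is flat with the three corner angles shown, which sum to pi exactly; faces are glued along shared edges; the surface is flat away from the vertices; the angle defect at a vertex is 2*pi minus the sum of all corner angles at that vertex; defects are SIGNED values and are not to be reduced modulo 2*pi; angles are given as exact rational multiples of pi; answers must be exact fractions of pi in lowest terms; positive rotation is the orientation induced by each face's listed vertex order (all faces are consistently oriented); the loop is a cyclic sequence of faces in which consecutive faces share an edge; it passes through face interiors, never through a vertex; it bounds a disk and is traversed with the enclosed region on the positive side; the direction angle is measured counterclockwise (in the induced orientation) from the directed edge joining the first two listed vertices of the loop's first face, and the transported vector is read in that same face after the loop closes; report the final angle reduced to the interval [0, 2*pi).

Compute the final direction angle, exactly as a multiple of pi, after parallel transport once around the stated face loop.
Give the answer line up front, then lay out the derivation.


Answer: final direction angle = (4/3)*pi

enclosed vertex P0: corner angles sum to (5/4)*pi, defect = 2*pi - (5/4)*pi = (3/4)*pi
transport around the loop rotates by the sum of enclosed defects; add to the initial angle mod 2*pi
final angle = (7/12)*pi + (3/4)*pi = (4/3)*pi (mod 2*pi)


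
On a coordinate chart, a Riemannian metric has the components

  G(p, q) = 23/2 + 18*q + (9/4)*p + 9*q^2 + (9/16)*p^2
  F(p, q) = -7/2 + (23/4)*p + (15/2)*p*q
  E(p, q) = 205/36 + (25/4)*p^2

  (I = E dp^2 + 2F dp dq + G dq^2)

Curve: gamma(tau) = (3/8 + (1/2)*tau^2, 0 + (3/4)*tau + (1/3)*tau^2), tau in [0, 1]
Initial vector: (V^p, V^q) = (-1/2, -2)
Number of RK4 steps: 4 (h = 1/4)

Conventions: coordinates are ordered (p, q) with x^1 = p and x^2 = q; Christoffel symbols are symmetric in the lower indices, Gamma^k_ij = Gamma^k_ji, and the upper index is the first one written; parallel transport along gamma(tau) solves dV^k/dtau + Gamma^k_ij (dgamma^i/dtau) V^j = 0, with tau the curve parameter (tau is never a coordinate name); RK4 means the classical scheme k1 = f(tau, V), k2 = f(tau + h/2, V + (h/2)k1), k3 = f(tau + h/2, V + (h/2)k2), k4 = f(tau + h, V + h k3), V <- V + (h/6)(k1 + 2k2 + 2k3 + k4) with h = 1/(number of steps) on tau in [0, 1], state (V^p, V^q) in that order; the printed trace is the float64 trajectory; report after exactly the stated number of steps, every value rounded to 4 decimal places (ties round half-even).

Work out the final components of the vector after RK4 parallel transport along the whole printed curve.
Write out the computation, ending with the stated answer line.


gamma'(tau) = (tau, 3/4 + (2/3)*tau); f(tau, V)^k = -Gamma^k_ij(gamma(tau)) gamma'^i(tau) V^j; h = 1/4; intermediate values shown to 6 dp
curve data and Christoffel symbols at the stage parameters:
  tau = 0.000000: gamma = (0.375000, 0.000000), gamma' = (0.000000, 0.750000); Gamma_ppp = 0.461374, Gamma_ppq = 0.022481, Gamma_pqq = 0.381156, Gamma_qpp = 0.512762, Gamma_qpq = 0.109970, Gamma_qqq = 0.765700
  tau = 0.125000: gamma = (0.382812, 0.098958), gamma' = (0.125000, 0.833333); Gamma_ppp = 0.436319, Gamma_ppq = 0.014533, Gamma_pqq = 0.341358, Gamma_qpp = 0.484514, Gamma_qpq = 0.094674, Gamma_qqq = 0.715217
  tau = 0.250000: gamma = (0.406250, 0.208333), gamma' = (0.250000, 0.916667); Gamma_ppp = 0.413104, Gamma_ppq = 0.006414, Gamma_pqq = 0.303933, Gamma_qpp = 0.452389, Gamma_qpq = 0.081508, Gamma_qqq = 0.662914
  tau = 0.375000: gamma = (0.445312, 0.328125), gamma' = (0.375000, 1.000000); Gamma_ppp = 0.391960, Gamma_ppq = -0.001593, Gamma_pqq = 0.269511, Gamma_qpp = 0.418171, Gamma_qpq = 0.070591, Gamma_qqq = 0.611172
  tau = 0.500000: gamma = (0.500000, 0.458333), gamma' = (0.500000, 1.083333); Gamma_ppp = 0.372854, Gamma_ppq = -0.009320, Gamma_pqq = 0.238322, Gamma_qpp = 0.383288, Gamma_qpq = 0.061837, Gamma_qqq = 0.561608
  tau = 0.625000: gamma = (0.570312, 0.598958), gamma' = (0.625000, 1.166667); Gamma_ppp = 0.355596, Gamma_ppq = -0.016677, Gamma_pqq = 0.210336, Gamma_qpp = 0.348813, Gamma_qpq = 0.055043, Gamma_qqq = 0.515202
  tau = 0.750000: gamma = (0.656250, 0.750000), gamma' = (0.750000, 1.250000); Gamma_ppp = 0.339922, Gamma_ppq = -0.023620, Gamma_pqq = 0.185372, Gamma_qpp = 0.315508, Gamma_qpq = 0.049960, Gamma_qqq = 0.472448
  tau = 0.875000: gamma = (0.757812, 0.911458), gamma' = (0.875000, 1.333333); Gamma_ppp = 0.325551, Gamma_ppq = -0.030130, Gamma_pqq = 0.163181, Gamma_qpp = 0.283881, Gamma_qpq = 0.046328, Gamma_qqq = 0.433504
  tau = 1.000000: gamma = (0.875000, 1.083333), gamma' = (1.000000, 1.416667); Gamma_ppp = 0.312214, Gamma_ppq = -0.036197, Gamma_pqq = 0.143491, Gamma_qpp = 0.254249, Gamma_qpq = 0.043901, Gamma_qqq = 0.398303
step 0: V^p = -0.5000, V^q = -2.0000
step 1: k1 = (0.580164, 1.189789), k2 = (0.558479, 1.184911), k3 = (0.558834, 1.185660), k4 = (0.516688, 1.137601); V <- V + (h/6)(k1 + 2k2 + 2k3 + k4): V^p = -0.3612, V^q = -1.7055
step 2: k1 = (0.517316, 1.138958), k2 = (0.463454, 1.064137), k3 = (0.466948, 1.071631), k4 = (0.407561, 0.982301); V <- V + (h/6)(k1 + 2k2 + 2k3 + k4): V^p = -0.2451, V^q = -1.4391
step 3: k1 = (0.408069, 0.983459), k2 = (0.348624, 0.891176), k3 = (0.352842, 0.900603), k4 = (0.295157, 0.809332); V <- V + (h/6)(k1 + 2k2 + 2k3 + k4): V^p = -0.1574, V^q = -1.2151
step 4: k1 = (0.295503, 0.810182), k2 = (0.242441, 0.726298), k3 = (0.246069, 0.734841), k4 = (0.197335, 0.657580); V <- V + (h/6)(k1 + 2k2 + 2k3 + k4): V^p = -0.0961, V^q = -1.0322

Answer: V^p = -0.0961, V^q = -1.0322


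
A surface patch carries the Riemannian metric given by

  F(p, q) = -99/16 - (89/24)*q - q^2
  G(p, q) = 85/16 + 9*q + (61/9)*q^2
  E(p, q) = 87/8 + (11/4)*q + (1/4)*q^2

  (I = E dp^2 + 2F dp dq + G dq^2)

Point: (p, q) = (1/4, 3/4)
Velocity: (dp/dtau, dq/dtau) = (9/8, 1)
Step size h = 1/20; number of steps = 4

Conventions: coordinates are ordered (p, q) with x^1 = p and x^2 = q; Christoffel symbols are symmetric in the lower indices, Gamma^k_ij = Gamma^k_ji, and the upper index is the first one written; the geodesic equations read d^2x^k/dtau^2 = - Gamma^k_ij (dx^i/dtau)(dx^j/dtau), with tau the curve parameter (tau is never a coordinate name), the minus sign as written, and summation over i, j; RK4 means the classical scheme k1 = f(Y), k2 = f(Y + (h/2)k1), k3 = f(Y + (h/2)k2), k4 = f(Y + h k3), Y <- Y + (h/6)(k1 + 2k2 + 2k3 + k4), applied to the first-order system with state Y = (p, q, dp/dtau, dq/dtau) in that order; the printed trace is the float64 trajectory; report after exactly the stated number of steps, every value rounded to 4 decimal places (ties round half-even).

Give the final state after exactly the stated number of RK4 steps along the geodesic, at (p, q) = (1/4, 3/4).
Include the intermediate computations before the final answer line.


f(Y) = (dp/dtau, dq/dtau, -Gamma^p_ij Y'^i Y'^j, -Gamma^q_ij Y'^i Y'^j) with the Gammas evaluated at the stage position; h = 0.050000; intermediate values shown to 6 dp
step 0: p = 0.2500, q = 0.7500, dp/dtau = 1.1250, dq/dtau = 1.0000
step 1:
  k1: at (p, q) = (0.250000, 0.750000), (dp/dtau, dq/dtau) = (1.125000, 1.000000); Gamma_ppp = -0.127537, Gamma_ppq = 0.212423, Gamma_pqq = 0.074153, Gamma_qpp = -0.174998, Gamma_qpq = 0.127537, Gamma_qqq = 0.648195; k1 = (1.125000, 1.000000, -0.390689, -0.713673)
  k2: at (p, q) = (0.278125, 0.775000), (dp/dtau, dq/dtau) = (1.115233, 0.982158); Gamma_ppp = -0.124382, Gamma_ppq = 0.210585, Gamma_pqq = 0.067406, Gamma_qpp = -0.169365, Gamma_qpq = 0.124382, Gamma_qqq = 0.636007; k2 = (1.115233, 0.982158, -0.371644, -0.675347)
  k3: at (p, q) = (0.277881, 0.774554), (dp/dtau, dq/dtau) = (1.115709, 0.983116); Gamma_ppp = -0.124437, Gamma_ppq = 0.210617, Gamma_pqq = 0.067525, Gamma_qpp = -0.169463, Gamma_qpq = 0.124437, Gamma_qqq = 0.636221; k3 = (1.115709, 0.983116, -0.372403, -0.676953)
  k4: at (p, q) = (0.305785, 0.799156), (dp/dtau, dq/dtau) = (1.106380, 0.966152); Gamma_ppp = -0.121478, Gamma_ppq = 0.208884, Gamma_pqq = 0.061066, Gamma_qpp = -0.164197, Gamma_qpq = 0.121478, Gamma_qqq = 0.624606; k4 = (1.106380, 0.966152, -0.354869, -0.641752)
  Y <- Y + (h/6)(k1 + 2k2 + 2k3 + k4): p = 0.3058, q = 0.7991, dp/dtau = 1.1064, dq/dtau = 0.9662
step 2:
  k1: at (p, q) = (0.305777, 0.799139), (dp/dtau, dq/dtau) = (1.106386, 0.966166); Gamma_ppp = -0.121480, Gamma_ppq = 0.208885, Gamma_pqq = 0.061071, Gamma_qpp = -0.164201, Gamma_qpq = 0.121480, Gamma_qqq = 0.624613; k1 = (1.106386, 0.966166, -0.354882, -0.641779)
  k2: at (p, q) = (0.333437, 0.823293), (dp/dtau, dq/dtau) = (1.097514, 0.950122); Gamma_ppp = -0.118711, Gamma_ppq = 0.207254, Gamma_pqq = 0.054900, Gamma_qpp = -0.159287, Gamma_qpq = 0.118711, Gamma_qqq = 0.613565; k2 = (1.097514, 0.950122, -0.338806, -0.609595)
  k3: at (p, q) = (0.333215, 0.822892), (dp/dtau, dq/dtau) = (1.097916, 0.950927); Gamma_ppp = -0.118756, Gamma_ppq = 0.207280, Gamma_pqq = 0.055001, Gamma_qpp = -0.159366, Gamma_qpq = 0.118756, Gamma_qqq = 0.613746; k3 = (1.097916, 0.950927, -0.339402, -0.610854)
  k4: at (p, q) = (0.360673, 0.846686), (dp/dtau, dq/dtau) = (1.089416, 0.935624); Gamma_ppp = -0.116148, Gamma_ppq = 0.205736, Gamma_pqq = 0.049080, Gamma_qpp = -0.154753, Gamma_qpq = 0.116148, Gamma_qqq = 0.603188; k4 = (1.089416, 0.935624, -0.324523, -0.581136)
  Y <- Y + (h/6)(k1 + 2k2 + 2k3 + k4): p = 0.3607, q = 0.8467, dp/dtau = 1.0894, dq/dtau = 0.9356
step 3:
  k1: at (p, q) = (0.360666, 0.846672), (dp/dtau, dq/dtau) = (1.089421, 0.935635); Gamma_ppp = -0.116149, Gamma_ppq = 0.205737, Gamma_pqq = 0.049083, Gamma_qpp = -0.154755, Gamma_qpq = 0.116149, Gamma_qqq = 0.603194; k1 = (1.089421, 0.935635, -0.324532, -0.581156)
  k2: at (p, q) = (0.387902, 0.870062), (dp/dtau, dq/dtau) = (1.081308, 0.921106); Gamma_ppp = -0.113697, Gamma_ppq = 0.204276, Gamma_pqq = 0.043409, Gamma_qpp = -0.150429, Gamma_qpq = 0.113697, Gamma_qqq = 0.593119; k2 = (1.081308, 0.921106, -0.310810, -0.553822)
  k3: at (p, q) = (0.387699, 0.869699), (dp/dtau, dq/dtau) = (1.081651, 0.921789); Gamma_ppp = -0.113734, Gamma_ppq = 0.204298, Gamma_pqq = 0.043496, Gamma_qpp = -0.150495, Gamma_qpq = 0.113734, Gamma_qqq = 0.593274; k3 = (1.081651, 0.921789, -0.311286, -0.554826)
  k4: at (p, q) = (0.414749, 0.892761), (dp/dtau, dq/dtau) = (1.073857, 0.907893); Gamma_ppp = -0.111417, Gamma_ppq = 0.202911, Gamma_pqq = 0.038038, Gamma_qpp = -0.146418, Gamma_qpq = 0.111417, Gamma_qqq = 0.583621; k4 = (1.073857, 0.907893, -0.298525, -0.529469)
  Y <- Y + (h/6)(k1 + 2k2 + 2k3 + k4): p = 0.4147, q = 0.8927, dp/dtau = 1.0739, dq/dtau = 0.9079
step 4:
  k1: at (p, q) = (0.414743, 0.892749), (dp/dtau, dq/dtau) = (1.073861, 0.907902); Gamma_ppp = -0.111418, Gamma_ppq = 0.202911, Gamma_pqq = 0.038041, Gamma_qpp = -0.146420, Gamma_qpq = 0.111418, Gamma_qqq = 0.583626; k1 = (1.073861, 0.907902, -0.298533, -0.529483)
  k2: at (p, q) = (0.441589, 0.915447), (dp/dtau, dq/dtau) = (1.066397, 0.894665); Gamma_ppp = -0.109230, Gamma_ppq = 0.201594, Gamma_pqq = 0.032798, Gamma_qpp = -0.142582, Gamma_qpq = 0.109230, Gamma_qqq = 0.574392; k2 = (1.066397, 0.894665, -0.286704, -0.506039)
  k3: at (p, q) = (0.441403, 0.915116), (dp/dtau, dq/dtau) = (1.066693, 0.895251); Gamma_ppp = -0.109262, Gamma_ppq = 0.201613, Gamma_pqq = 0.032874, Gamma_qpp = -0.142637, Gamma_qpq = 0.109262, Gamma_qqq = 0.574524; k3 = (1.066693, 0.895251, -0.287089, -0.506850)
  k4: at (p, q) = (0.468077, 0.937512), (dp/dtau, dq/dtau) = (1.059506, 0.882559); Gamma_ppp = -0.107187, Gamma_ppq = 0.200357, Gamma_pqq = 0.027820, Gamma_qpp = -0.139007, Gamma_qpq = 0.107187, Gamma_qqq = 0.565656; k4 = (1.059506, 0.882559, -0.276044, -0.485010)
  Y <- Y + (h/6)(k1 + 2k2 + 2k3 + k4): p = 0.4681, q = 0.9375, dp/dtau = 1.0595, dq/dtau = 0.8826

Answer: p = 0.4681, q = 0.9375, dp/dtau = 1.0595, dq/dtau = 0.8826


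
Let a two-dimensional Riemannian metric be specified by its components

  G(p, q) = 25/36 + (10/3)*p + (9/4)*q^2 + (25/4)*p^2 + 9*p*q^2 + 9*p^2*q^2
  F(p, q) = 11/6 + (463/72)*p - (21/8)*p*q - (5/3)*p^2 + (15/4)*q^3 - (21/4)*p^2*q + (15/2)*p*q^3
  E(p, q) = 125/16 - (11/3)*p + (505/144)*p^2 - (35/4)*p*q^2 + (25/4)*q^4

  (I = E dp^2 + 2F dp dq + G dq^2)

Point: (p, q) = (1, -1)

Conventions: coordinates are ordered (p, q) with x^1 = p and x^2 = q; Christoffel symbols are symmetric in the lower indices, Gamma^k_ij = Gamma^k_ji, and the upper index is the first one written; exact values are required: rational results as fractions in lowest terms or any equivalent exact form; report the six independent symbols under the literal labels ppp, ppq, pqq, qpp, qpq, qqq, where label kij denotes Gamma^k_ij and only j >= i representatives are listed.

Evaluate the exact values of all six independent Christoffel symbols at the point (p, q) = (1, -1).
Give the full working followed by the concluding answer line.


E = 371/72, F = 29/9, G = 1099/36 at the point
E_p = -389/72, E_q = -15/2, F_p = 157/18, F_q = 207/8, G_p = 257/6, G_q = -81/2
EG - F^2 = 42313/288;  g^inv = (288/42313) * [[1099/36, -29/9], [-29/9, 371/72]]
first-kind symbols [ij,l] = (1/2)(d_i g_jl + d_j g_il - d_l g_ij): [pp,p] = E_p/2 = -389/144, [pp,q] = F_p - E_q/2 = 449/36, [pq,p] = E_q/2 = -15/4, [pq,q] = G_p/2 = 257/12, [qq,p] = F_q - G_p/2 = 107/24, [qq,q] = G_q/2 = -81/4
Gamma^p_ij = (G*[ij,p] - F*[ij,q])/(EG - F^2), Gamma^q_ij = (E*[ij,q] - F*[ij,p])/(EG - F^2)

Answer: Gamma_ppp = -211949/253878, Gamma_ppq = -158534/126939, Gamma_pqq = 173969/126939, Gamma_qpp = 63047/126939, Gamma_qpq = 105787/126939, Gamma_qqq = -102565/126939


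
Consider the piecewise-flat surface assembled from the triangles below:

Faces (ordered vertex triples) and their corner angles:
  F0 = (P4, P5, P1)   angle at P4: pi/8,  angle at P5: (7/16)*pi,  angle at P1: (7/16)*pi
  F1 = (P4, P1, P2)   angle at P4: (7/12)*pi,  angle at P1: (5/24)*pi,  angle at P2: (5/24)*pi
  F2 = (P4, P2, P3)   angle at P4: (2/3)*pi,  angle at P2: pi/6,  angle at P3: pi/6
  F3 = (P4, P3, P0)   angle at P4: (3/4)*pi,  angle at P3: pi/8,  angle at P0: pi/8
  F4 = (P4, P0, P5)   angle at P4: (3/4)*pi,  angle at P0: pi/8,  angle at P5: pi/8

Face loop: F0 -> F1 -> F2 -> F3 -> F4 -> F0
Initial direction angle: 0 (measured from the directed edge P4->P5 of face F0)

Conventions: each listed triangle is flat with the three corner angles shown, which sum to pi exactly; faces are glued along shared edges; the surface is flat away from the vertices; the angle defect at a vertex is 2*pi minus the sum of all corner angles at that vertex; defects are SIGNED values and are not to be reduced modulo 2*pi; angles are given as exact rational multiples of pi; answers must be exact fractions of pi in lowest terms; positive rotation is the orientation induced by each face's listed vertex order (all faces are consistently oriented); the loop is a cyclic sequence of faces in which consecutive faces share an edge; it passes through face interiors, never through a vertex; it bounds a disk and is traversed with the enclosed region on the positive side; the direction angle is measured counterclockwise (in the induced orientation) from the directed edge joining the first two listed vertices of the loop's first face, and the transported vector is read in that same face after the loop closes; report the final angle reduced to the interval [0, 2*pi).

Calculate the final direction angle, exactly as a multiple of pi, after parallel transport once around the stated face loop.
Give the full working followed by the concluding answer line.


enclosed vertex P4: corner angles sum to (23/8)*pi, defect = 2*pi - (23/8)*pi = (-7/8)*pi
the final direction is the initial angle plus the enclosed defects, taken mod 2*pi in the induced orientation
final angle = 0 - (7/8)*pi = (9/8)*pi (mod 2*pi)

Answer: final direction angle = (9/8)*pi


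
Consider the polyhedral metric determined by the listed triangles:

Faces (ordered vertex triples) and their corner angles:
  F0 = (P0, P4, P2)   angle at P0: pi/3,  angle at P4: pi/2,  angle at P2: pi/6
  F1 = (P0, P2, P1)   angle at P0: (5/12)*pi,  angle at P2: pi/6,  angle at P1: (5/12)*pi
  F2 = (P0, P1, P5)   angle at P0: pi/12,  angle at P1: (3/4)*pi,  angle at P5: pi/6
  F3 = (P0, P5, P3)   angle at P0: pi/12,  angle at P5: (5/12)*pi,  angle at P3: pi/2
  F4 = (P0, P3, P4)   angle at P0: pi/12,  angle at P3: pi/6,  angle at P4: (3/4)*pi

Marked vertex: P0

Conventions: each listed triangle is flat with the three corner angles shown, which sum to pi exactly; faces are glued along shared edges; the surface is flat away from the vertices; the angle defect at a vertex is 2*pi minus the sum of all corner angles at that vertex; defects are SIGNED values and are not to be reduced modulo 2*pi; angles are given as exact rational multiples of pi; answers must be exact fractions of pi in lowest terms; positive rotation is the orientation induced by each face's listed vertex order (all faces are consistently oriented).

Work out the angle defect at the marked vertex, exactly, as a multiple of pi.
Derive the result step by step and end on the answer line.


Sum of corner angles at P0: pi
defect = 2*pi - pi

Answer: defect(P0) = pi


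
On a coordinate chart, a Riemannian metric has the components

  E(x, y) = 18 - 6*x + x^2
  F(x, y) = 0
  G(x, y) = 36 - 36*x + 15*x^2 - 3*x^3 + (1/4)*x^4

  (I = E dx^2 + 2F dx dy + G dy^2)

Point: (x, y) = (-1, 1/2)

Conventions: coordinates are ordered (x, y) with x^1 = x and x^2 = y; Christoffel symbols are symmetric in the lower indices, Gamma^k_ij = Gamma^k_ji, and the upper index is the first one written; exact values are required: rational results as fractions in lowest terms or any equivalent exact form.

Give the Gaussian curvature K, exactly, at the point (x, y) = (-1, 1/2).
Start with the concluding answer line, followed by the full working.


Answer: K = -18/11875

E = 25, F = 0, G = 361/4, EG - F^2 = 9025/4 at the point
E_x = -8, E_y = 0, F_x = 0, F_y = 0, G_x = -76, G_y = 0
E_yy = 0, F_xy = 0, G_xx = 51
Using the Brioschi determinant formula for K from the metric derivatives:
M1 = [[-E_yy/2 + F_xy - G_xx/2, E_x/2, F_x - E_y/2], [F_y - G_x/2, E, F], [G_y/2, F, G]] = [[-51/2, -4, 0], [38, 25, 0], [0, 0, 361/4]]; det M1 = -350531/8
M2 = [[0, E_y/2, G_x/2], [E_y/2, E, F], [G_x/2, F, G]] = [[0, 0, -38], [0, 25, 0], [-38, 0, 361/4]]; det M2 = -36100
det M1 - det M2 = -61731/8; K = -61731/8 / (9025/4)^2 = -18/11875


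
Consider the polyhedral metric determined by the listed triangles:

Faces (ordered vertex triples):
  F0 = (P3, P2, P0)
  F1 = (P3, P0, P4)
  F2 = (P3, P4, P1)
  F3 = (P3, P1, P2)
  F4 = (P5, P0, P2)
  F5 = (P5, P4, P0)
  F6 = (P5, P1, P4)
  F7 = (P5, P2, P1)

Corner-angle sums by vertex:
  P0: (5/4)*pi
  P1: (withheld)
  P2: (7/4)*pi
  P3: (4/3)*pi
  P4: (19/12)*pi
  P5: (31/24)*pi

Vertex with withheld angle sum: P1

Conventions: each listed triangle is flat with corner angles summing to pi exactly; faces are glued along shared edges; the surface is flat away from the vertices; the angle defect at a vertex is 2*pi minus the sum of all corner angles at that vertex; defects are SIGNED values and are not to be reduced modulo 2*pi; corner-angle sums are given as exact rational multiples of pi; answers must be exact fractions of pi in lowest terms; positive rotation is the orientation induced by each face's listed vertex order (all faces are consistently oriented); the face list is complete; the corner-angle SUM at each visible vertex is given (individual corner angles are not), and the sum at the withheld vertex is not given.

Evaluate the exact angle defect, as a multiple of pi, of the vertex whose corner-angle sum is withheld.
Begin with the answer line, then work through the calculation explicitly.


Answer: defect(P1) = (29/24)*pi

V = 6, E = 12, F = 8; chi = V - E + F = 2
Gauss-Bonnet: total defect = 2*pi*chi = 4*pi; visible defects sum to (67/24)*pi


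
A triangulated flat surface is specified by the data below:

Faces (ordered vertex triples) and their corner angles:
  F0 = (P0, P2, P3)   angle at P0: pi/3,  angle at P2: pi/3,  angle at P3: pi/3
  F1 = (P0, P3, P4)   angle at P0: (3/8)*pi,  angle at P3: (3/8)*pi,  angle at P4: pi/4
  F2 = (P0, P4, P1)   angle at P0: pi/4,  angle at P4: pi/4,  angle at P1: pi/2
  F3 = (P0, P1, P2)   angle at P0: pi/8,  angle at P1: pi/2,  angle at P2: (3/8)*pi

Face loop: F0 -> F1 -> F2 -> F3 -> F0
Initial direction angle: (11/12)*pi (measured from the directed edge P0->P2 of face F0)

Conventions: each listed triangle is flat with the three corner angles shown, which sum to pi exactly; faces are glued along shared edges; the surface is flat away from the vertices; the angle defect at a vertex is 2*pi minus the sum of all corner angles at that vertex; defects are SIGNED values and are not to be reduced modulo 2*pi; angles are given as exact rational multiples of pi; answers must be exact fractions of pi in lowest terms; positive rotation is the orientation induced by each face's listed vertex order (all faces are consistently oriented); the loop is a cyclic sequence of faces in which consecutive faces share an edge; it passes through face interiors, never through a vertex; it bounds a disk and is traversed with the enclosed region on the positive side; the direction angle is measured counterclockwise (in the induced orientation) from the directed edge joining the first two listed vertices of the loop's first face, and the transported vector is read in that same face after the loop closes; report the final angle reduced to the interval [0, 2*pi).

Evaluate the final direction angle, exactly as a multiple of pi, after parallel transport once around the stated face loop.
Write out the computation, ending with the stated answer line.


enclosed vertex P0: corner angles sum to (13/12)*pi, defect = 2*pi - (13/12)*pi = (11/12)*pi
the final direction is the initial angle plus the enclosed defects, taken mod 2*pi in the induced orientation
final angle = (11/12)*pi + (11/12)*pi = (11/6)*pi (mod 2*pi)

Answer: final direction angle = (11/6)*pi
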